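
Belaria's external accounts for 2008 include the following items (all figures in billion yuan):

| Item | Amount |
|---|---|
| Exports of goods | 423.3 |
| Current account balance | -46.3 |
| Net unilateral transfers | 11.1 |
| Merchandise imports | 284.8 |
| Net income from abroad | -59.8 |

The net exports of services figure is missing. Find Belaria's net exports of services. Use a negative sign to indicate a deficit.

Current account = goods balance + services balance + net primary income + net secondary income
Sum of the known components = 89.8
Net exports of services = CA - (known components) = -46.3 - 89.8 = -136.1

-136.1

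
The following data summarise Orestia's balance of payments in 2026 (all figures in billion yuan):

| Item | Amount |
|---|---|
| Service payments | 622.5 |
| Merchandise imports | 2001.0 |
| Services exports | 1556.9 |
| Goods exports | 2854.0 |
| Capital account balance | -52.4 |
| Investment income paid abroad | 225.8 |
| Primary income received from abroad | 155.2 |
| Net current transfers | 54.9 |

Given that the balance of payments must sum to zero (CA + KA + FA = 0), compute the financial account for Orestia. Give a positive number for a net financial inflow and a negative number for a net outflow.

Goods balance = 2854.0 - 2001.0 = 853.0
Services balance = 1556.9 - 622.5 = 934.4
Trade balance (goods + services) = 853.0 + 934.4 = 1787.4
Net primary income = 155.2 - 225.8 = -70.6
Net secondary income = 54.9
Current account = 1787.4 + (-70.6) + 54.9 = 1771.7
Financial account = -(1771.7 + (-52.4)) = -1719.3

-1719.3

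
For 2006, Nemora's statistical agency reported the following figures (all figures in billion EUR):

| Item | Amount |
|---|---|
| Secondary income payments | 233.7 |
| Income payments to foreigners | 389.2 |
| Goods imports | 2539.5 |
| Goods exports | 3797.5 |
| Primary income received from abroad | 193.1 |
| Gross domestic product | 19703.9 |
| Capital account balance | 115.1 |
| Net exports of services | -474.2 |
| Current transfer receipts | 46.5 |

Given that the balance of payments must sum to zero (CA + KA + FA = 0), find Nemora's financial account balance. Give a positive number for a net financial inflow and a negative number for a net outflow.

-515.6

Goods balance = 3797.5 - 2539.5 = 1258.0
Services balance = -474.2
Trade balance (goods + services) = 1258.0 + (-474.2) = 783.8
Net primary income = 193.1 - 389.2 = -196.1
Net secondary income = 46.5 - 233.7 = -187.2
Current account = 783.8 + (-196.1) + (-187.2) = 400.5
Financial account = -(400.5 + 115.1) = -515.6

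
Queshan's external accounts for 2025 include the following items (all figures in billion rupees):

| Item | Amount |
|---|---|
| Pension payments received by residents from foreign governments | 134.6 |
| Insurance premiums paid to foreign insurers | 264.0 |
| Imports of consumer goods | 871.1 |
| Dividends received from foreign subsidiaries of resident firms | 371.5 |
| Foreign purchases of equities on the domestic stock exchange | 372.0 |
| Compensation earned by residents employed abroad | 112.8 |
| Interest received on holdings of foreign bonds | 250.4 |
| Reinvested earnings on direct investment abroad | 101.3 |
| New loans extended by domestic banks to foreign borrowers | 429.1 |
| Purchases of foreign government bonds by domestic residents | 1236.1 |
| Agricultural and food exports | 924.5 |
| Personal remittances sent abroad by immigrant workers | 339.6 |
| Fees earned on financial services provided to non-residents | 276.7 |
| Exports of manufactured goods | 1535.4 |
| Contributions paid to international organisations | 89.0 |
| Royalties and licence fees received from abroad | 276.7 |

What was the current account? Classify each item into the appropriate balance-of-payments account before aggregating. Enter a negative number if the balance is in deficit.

2420.2

Goods: 1535.4 - 871.1 + 924.5 = 1588.8
Services: 276.7 + 276.7 - 264.0 = 289.4
Primary income: 112.8 + 101.3 + 371.5 + 250.4 = 836.0
Secondary income: -339.6 - 89.0 + 134.6 = -294.0
Current account = 1588.8 + 289.4 + 836.0 + (-294.0) = 2420.2
(Excluded from the current account — financial account: foreign purchases of equities on the domestic stock exchange 372.0, new loans extended by domestic banks to foreign borrowers 429.1, purchases of foreign government bonds by domestic residents 1236.1.)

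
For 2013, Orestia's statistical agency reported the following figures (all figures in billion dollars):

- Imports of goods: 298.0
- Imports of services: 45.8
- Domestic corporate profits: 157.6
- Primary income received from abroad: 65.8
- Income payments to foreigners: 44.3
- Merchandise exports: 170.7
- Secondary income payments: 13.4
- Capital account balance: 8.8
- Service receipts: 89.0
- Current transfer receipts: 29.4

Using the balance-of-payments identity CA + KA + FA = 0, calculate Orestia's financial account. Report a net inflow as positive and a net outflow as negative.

Goods balance = 170.7 - 298.0 = -127.3
Services balance = 89.0 - 45.8 = 43.2
Trade balance (goods + services) = -127.3 + 43.2 = -84.1
Net primary income = 65.8 - 44.3 = 21.5
Net secondary income = 29.4 - 13.4 = 16.0
Current account = -84.1 + 21.5 + 16.0 = -46.6
Financial account = -(-46.6 + 8.8) = 37.8

37.8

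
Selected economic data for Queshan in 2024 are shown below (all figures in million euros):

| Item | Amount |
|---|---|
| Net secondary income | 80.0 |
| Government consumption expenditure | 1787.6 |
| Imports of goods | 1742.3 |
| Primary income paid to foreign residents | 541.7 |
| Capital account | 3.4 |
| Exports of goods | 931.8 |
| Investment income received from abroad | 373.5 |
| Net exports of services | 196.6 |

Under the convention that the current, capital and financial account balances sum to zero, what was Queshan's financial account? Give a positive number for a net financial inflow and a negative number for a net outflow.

Goods balance = 931.8 - 1742.3 = -810.5
Services balance = 196.6
Trade balance (goods + services) = -810.5 + 196.6 = -613.9
Net primary income = 373.5 - 541.7 = -168.2
Net secondary income = 80.0
Current account = -613.9 + (-168.2) + 80.0 = -702.1
Financial account = -(-702.1 + 3.4) = 698.7

698.7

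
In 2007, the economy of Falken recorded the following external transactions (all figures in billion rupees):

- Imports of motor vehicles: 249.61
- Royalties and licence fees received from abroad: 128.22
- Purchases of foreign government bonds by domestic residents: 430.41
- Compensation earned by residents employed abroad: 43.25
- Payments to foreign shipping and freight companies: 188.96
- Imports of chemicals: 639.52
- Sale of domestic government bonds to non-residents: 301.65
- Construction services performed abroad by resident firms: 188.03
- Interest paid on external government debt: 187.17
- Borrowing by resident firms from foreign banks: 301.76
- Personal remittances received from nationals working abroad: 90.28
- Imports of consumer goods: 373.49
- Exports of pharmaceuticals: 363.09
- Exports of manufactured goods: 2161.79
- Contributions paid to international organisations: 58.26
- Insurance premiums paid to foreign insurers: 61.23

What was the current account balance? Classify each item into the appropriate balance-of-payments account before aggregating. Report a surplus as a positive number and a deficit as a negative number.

1216.42

Goods: 2161.79 + 363.09 - 249.61 - 639.52 - 373.49 = 1262.26
Services: 188.03 + 128.22 - 61.23 - 188.96 = 66.06
Primary income: -187.17 + 43.25 = -143.92
Secondary income: -58.26 + 90.28 = 32.02
Current account = 1262.26 + 66.06 + (-143.92) + 32.02 = 1216.42
(Excluded from the current account — financial account: purchases of foreign government bonds by domestic residents 430.41, sale of domestic government bonds to non-residents 301.65, borrowing by resident firms from foreign banks 301.76.)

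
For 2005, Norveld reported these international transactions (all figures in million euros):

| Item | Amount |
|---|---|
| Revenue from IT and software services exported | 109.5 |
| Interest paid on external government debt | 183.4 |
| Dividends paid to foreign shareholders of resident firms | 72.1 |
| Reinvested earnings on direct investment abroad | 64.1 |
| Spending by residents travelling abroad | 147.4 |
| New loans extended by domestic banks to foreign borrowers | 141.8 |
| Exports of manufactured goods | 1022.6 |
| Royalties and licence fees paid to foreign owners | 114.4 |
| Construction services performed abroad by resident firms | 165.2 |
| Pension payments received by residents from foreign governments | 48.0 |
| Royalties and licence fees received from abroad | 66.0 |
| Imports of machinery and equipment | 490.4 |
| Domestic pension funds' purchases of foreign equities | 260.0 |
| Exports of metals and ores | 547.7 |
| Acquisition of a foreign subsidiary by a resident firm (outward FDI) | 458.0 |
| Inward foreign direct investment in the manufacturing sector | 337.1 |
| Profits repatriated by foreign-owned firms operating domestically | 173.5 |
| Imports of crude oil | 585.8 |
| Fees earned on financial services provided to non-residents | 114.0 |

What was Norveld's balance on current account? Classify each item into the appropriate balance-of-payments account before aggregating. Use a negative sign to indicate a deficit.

Goods: 1022.6 - 585.8 - 490.4 + 547.7 = 494.1
Services: -147.4 + 109.5 - 114.4 + 165.2 + 66.0 + 114.0 = 192.9
Primary income: -173.5 - 183.4 - 72.1 + 64.1 = -364.9
Secondary income: 48.0
Current account = 494.1 + 192.9 + (-364.9) + 48.0 = 370.1
(Excluded from the current account — financial account: new loans extended by domestic banks to foreign borrowers 141.8, domestic pension funds' purchases of foreign equities 260.0, acquisition of a foreign subsidiary by a resident firm (outward FDI) 458.0, inward foreign direct investment in the manufacturing sector 337.1.)

370.1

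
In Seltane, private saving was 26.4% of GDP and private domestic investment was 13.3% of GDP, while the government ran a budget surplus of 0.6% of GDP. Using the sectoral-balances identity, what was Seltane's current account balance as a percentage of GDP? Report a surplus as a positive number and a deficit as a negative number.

By the sectoral-balances identity, CA = (S_private - I) + (T - G).
Private balance = 26.4 - 13.3 = 13.1
Government balance (T - G) = 0.6
CA = 13.1 + 0.6 = 13.7

13.7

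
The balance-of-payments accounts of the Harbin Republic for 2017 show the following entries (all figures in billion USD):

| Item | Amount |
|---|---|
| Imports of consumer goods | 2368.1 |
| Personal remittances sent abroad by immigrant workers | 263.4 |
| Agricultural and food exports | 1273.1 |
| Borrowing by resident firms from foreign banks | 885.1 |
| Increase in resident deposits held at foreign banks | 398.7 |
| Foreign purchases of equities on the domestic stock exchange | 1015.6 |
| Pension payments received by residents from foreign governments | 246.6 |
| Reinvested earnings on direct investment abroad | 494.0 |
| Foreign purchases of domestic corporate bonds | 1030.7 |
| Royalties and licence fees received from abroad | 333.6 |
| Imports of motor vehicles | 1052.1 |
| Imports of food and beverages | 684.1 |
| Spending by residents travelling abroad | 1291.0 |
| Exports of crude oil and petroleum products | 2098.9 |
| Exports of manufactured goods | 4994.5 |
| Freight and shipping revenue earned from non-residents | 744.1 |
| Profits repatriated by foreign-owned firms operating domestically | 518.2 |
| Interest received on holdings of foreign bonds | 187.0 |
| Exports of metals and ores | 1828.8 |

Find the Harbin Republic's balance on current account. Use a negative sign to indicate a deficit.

Goods: 1828.8 + 2098.9 - 1052.1 + 1273.1 + 4994.5 - 684.1 - 2368.1 = 6091.0
Services: 333.6 - 1291.0 + 744.1 = -213.3
Primary income: 494.0 - 518.2 + 187.0 = 162.8
Secondary income: 246.6 - 263.4 = -16.8
Current account = 6091.0 + (-213.3) + 162.8 + (-16.8) = 6023.7
(Excluded from the current account — financial account: borrowing by resident firms from foreign banks 885.1, increase in resident deposits held at foreign banks 398.7, foreign purchases of equities on the domestic stock exchange 1015.6, foreign purchases of domestic corporate bonds 1030.7.)

6023.7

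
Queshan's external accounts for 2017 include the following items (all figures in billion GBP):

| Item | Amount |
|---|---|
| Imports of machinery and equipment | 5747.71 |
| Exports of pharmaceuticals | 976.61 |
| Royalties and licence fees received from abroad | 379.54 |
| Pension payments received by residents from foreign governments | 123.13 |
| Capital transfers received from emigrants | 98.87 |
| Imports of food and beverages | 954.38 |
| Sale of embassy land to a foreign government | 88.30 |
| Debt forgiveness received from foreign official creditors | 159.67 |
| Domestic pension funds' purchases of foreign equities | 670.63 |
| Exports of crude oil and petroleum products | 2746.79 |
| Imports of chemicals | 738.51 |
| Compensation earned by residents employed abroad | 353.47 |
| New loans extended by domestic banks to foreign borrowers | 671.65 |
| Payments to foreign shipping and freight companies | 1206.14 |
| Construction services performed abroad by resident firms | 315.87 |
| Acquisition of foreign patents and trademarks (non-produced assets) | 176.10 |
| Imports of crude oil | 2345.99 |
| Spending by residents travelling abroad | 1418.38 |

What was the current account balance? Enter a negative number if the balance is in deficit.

-7515.70

Goods: -738.51 + 976.61 - 5747.71 + 2746.79 - 2345.99 - 954.38 = -6063.19
Services: -1418.38 + 315.87 - 1206.14 + 379.54 = -1929.11
Primary income: 353.47
Secondary income: 123.13
Current account = (-6063.19) + (-1929.11) + 353.47 + 123.13 = -7515.70
(Excluded from the current account — capital account: capital transfers received from emigrants 98.87, sale of embassy land to a foreign government 88.30, debt forgiveness received from foreign official creditors 159.67, acquisition of foreign patents and trademarks (non-produced assets) 176.10; financial account: domestic pension funds' purchases of foreign equities 670.63, new loans extended by domestic banks to foreign borrowers 671.65.)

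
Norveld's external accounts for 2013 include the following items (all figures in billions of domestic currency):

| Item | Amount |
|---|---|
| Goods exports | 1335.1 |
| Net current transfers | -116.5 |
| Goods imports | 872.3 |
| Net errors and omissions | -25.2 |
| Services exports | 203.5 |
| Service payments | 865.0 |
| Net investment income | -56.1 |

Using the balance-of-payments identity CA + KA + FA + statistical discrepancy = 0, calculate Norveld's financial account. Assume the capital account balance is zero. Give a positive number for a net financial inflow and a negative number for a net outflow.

Goods balance = 1335.1 - 872.3 = 462.8
Services balance = 203.5 - 865.0 = -661.5
Trade balance (goods + services) = 462.8 + (-661.5) = -198.7
Net primary income = -56.1
Net secondary income = -116.5
Current account = -198.7 + (-56.1) + (-116.5) = -371.3
Financial account = -(-371.3 + (-25.2)) = 396.5

396.5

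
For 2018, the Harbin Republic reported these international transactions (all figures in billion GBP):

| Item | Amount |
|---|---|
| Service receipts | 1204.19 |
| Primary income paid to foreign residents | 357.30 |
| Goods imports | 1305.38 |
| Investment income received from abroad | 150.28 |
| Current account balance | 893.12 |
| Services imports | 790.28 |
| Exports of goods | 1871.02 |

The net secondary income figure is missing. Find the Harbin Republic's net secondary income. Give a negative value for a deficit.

120.59

Current account = goods balance + services balance + net primary income + net secondary income
Sum of the known components = 772.53
Net secondary income = CA - (known components) = 893.12 - 772.53 = 120.59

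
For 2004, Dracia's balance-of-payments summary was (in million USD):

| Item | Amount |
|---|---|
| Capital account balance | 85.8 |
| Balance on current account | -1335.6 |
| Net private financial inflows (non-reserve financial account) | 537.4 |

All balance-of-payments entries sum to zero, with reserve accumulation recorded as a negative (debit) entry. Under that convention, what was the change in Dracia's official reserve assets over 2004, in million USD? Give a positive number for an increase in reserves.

Official reserve transactions balance = -((-1335.6) + 85.8 + 537.4) = 712.4
An accumulation of reserves is recorded as a debit (negative entry), so the change in the stock of reserves is the negative of that balance.
Change in official reserves = -(712.4) = -712.4

-712.4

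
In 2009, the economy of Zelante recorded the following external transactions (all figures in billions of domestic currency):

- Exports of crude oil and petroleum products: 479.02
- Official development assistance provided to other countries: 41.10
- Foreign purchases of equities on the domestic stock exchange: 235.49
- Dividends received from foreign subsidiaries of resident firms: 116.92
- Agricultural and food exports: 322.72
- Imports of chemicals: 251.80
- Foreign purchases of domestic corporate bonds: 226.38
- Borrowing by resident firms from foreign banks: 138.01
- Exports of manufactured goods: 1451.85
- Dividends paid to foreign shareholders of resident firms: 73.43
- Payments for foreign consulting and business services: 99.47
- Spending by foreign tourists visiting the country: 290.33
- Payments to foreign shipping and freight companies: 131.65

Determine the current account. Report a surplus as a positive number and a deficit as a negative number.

Goods: 322.72 + 479.02 + 1451.85 - 251.80 = 2001.79
Services: -131.65 - 99.47 + 290.33 = 59.21
Primary income: -73.43 + 116.92 = 43.49
Secondary income: -41.10
Current account = 2001.79 + 59.21 + 43.49 + (-41.10) = 2063.39
(Excluded from the current account — financial account: foreign purchases of equities on the domestic stock exchange 235.49, foreign purchases of domestic corporate bonds 226.38, borrowing by resident firms from foreign banks 138.01.)

2063.39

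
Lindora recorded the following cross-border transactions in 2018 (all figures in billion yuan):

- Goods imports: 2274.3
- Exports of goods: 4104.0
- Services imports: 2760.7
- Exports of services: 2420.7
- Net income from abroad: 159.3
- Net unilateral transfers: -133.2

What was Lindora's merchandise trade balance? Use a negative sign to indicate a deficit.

Goods balance = 4104.0 - 2274.3 = 1829.7

1829.7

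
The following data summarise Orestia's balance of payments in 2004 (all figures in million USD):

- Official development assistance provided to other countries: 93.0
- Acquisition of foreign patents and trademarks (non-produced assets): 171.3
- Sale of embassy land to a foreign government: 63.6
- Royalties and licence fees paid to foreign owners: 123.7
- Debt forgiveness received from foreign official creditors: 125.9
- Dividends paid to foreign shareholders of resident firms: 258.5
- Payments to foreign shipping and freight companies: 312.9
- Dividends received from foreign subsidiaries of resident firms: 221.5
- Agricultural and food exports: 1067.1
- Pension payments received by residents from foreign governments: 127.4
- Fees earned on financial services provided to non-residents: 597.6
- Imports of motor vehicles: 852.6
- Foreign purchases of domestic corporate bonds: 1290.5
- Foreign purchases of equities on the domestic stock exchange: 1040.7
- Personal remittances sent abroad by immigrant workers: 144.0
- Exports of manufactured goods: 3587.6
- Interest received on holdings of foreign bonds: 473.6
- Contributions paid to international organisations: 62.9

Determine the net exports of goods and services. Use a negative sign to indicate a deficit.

Goods: -852.6 + 1067.1 + 3587.6 = 3802.1
Services: -312.9 + 597.6 - 123.7 = 161.0
Trade balance = 3802.1 + 161.0 = 3963.1
(Excluded from the trade balance — secondary income: official development assistance provided to other countries 93.0, pension payments received by residents from foreign governments 127.4, personal remittances sent abroad by immigrant workers 144.0, contributions paid to international organisations 62.9; capital account: acquisition of foreign patents and trademarks (non-produced assets) 171.3, sale of embassy land to a foreign government 63.6, debt forgiveness received from foreign official creditors 125.9; primary income: dividends paid to foreign shareholders of resident firms 258.5, dividends received from foreign subsidiaries of resident firms 221.5, interest received on holdings of foreign bonds 473.6; financial account: foreign purchases of domestic corporate bonds 1290.5, foreign purchases of equities on the domestic stock exchange 1040.7.)

3963.1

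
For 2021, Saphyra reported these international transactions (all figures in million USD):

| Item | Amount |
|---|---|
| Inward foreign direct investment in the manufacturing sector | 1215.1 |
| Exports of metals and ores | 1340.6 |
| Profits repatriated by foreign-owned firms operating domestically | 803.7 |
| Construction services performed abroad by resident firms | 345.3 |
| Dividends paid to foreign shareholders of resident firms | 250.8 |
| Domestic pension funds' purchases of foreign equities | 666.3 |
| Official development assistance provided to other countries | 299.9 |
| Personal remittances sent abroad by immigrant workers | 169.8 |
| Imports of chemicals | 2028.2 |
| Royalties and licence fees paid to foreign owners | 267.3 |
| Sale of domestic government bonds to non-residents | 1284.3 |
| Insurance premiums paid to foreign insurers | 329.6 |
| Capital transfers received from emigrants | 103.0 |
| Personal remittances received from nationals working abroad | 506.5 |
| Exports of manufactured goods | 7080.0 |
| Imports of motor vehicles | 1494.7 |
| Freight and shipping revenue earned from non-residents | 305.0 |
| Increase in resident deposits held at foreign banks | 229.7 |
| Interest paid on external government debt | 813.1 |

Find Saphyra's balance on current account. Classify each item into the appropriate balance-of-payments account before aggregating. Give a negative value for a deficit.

3120.3

Goods: -1494.7 + 7080.0 + 1340.6 - 2028.2 = 4897.7
Services: -267.3 - 329.6 + 345.3 + 305.0 = 53.4
Primary income: -250.8 - 803.7 - 813.1 = -1867.6
Secondary income: -169.8 + 506.5 - 299.9 = 36.8
Current account = 4897.7 + 53.4 + (-1867.6) + 36.8 = 3120.3
(Excluded from the current account — financial account: inward foreign direct investment in the manufacturing sector 1215.1, domestic pension funds' purchases of foreign equities 666.3, sale of domestic government bonds to non-residents 1284.3, increase in resident deposits held at foreign banks 229.7; capital account: capital transfers received from emigrants 103.0.)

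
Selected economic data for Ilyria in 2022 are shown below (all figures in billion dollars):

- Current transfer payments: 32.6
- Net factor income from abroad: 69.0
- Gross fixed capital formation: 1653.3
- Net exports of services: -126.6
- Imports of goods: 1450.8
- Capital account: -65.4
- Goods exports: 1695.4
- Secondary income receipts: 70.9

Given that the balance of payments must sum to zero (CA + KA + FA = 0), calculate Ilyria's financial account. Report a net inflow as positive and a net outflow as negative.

-159.9

Goods balance = 1695.4 - 1450.8 = 244.6
Services balance = -126.6
Trade balance (goods + services) = 244.6 + (-126.6) = 118.0
Net primary income = 69.0
Net secondary income = 70.9 - 32.6 = 38.3
Current account = 118.0 + 69.0 + 38.3 = 225.3
Financial account = -(225.3 + (-65.4)) = -159.9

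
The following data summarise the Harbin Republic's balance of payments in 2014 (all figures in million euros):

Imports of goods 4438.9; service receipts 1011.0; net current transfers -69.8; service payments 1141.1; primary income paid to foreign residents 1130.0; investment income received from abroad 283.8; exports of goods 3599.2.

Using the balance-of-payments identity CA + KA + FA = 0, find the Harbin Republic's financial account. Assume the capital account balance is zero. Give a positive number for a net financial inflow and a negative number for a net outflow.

1885.8

Goods balance = 3599.2 - 4438.9 = -839.7
Services balance = 1011.0 - 1141.1 = -130.1
Trade balance (goods + services) = -839.7 + (-130.1) = -969.8
Net primary income = 283.8 - 1130.0 = -846.2
Net secondary income = -69.8
Current account = -969.8 + (-846.2) + (-69.8) = -1885.8
Financial account = -(-1885.8) = 1885.8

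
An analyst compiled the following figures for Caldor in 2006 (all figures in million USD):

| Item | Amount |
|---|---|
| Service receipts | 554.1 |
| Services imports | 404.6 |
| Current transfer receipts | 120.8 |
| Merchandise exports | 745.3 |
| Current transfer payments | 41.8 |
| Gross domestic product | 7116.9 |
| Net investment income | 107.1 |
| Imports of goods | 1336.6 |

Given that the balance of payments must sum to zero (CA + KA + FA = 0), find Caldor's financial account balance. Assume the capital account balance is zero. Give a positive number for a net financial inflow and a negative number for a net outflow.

Goods balance = 745.3 - 1336.6 = -591.3
Services balance = 554.1 - 404.6 = 149.5
Trade balance (goods + services) = -591.3 + 149.5 = -441.8
Net primary income = 107.1
Net secondary income = 120.8 - 41.8 = 79.0
Current account = -441.8 + 107.1 + 79.0 = -255.7
Financial account = -(-255.7) = 255.7

255.7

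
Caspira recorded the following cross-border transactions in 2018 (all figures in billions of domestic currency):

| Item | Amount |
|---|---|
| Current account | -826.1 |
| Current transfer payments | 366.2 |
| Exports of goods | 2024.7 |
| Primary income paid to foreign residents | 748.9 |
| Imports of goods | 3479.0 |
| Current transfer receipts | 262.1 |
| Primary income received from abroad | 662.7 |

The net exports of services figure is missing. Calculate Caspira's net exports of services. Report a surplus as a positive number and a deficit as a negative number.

Current account = goods balance + services balance + net primary income + net secondary income
Sum of the known components = -1644.6
Net exports of services = CA - (known components) = -826.1 - (-1644.6) = 818.5

818.5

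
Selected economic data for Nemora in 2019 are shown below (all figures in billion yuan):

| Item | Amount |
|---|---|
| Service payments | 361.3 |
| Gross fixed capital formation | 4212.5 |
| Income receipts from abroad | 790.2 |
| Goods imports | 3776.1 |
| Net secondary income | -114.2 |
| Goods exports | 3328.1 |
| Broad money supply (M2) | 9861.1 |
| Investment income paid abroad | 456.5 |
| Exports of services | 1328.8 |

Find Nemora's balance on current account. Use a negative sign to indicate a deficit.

Goods balance = 3328.1 - 3776.1 = -448.0
Services balance = 1328.8 - 361.3 = 967.5
Trade balance (goods + services) = -448.0 + 967.5 = 519.5
Net primary income = 790.2 - 456.5 = 333.7
Net secondary income = -114.2
Current account = 519.5 + 333.7 + (-114.2) = 739.0

739.0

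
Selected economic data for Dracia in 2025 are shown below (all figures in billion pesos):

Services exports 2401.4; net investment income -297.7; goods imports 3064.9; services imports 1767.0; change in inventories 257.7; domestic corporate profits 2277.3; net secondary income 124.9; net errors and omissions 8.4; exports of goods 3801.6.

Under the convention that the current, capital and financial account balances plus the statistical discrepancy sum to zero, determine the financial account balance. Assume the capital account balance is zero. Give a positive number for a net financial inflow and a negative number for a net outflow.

Goods balance = 3801.6 - 3064.9 = 736.7
Services balance = 2401.4 - 1767.0 = 634.4
Trade balance (goods + services) = 736.7 + 634.4 = 1371.1
Net primary income = -297.7
Net secondary income = 124.9
Current account = 1371.1 + (-297.7) + 124.9 = 1198.3
Financial account = -(1198.3 + 8.4) = -1206.7

-1206.7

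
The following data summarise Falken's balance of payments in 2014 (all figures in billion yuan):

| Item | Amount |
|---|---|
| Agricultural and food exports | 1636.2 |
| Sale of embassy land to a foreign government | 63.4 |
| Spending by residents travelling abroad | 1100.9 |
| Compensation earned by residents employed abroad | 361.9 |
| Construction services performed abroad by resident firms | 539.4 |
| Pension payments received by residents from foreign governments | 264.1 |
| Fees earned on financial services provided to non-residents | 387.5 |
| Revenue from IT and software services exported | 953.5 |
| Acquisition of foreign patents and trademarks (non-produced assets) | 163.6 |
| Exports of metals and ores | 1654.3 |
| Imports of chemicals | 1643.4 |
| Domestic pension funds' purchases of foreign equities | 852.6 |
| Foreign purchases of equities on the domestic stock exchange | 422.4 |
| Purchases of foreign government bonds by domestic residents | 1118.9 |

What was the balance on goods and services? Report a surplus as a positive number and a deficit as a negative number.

2426.6

Goods: 1654.3 - 1643.4 + 1636.2 = 1647.1
Services: 953.5 - 1100.9 + 539.4 + 387.5 = 779.5
Trade balance = 1647.1 + 779.5 = 2426.6
(Excluded from the trade balance — capital account: sale of embassy land to a foreign government 63.4, acquisition of foreign patents and trademarks (non-produced assets) 163.6; primary income: compensation earned by residents employed abroad 361.9; secondary income: pension payments received by residents from foreign governments 264.1; financial account: domestic pension funds' purchases of foreign equities 852.6, foreign purchases of equities on the domestic stock exchange 422.4, purchases of foreign government bonds by domestic residents 1118.9.)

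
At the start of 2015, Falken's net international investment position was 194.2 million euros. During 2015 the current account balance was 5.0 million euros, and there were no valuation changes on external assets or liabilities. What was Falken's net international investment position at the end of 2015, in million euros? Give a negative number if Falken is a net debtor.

199.2

With no valuation effects, change in NIIP = current account = 5.0
End-of-year NIIP = 194.2 + 5.0 = 199.2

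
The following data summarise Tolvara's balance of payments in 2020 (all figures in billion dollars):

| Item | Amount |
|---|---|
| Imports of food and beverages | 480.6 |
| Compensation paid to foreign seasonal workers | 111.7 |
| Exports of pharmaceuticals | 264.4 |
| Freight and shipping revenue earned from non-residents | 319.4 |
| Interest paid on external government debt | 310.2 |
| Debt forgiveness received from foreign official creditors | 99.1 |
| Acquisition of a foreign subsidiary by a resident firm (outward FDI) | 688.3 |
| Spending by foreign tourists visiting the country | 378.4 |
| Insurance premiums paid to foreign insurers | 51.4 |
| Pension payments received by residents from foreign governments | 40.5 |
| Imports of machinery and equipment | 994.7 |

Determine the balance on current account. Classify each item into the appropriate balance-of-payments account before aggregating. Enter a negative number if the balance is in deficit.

Goods: -994.7 + 264.4 - 480.6 = -1210.9
Services: 378.4 - 51.4 + 319.4 = 646.4
Primary income: -310.2 - 111.7 = -421.9
Secondary income: 40.5
Current account = (-1210.9) + 646.4 + (-421.9) + 40.5 = -945.9
(Excluded from the current account — capital account: debt forgiveness received from foreign official creditors 99.1; financial account: acquisition of a foreign subsidiary by a resident firm (outward FDI) 688.3.)

-945.9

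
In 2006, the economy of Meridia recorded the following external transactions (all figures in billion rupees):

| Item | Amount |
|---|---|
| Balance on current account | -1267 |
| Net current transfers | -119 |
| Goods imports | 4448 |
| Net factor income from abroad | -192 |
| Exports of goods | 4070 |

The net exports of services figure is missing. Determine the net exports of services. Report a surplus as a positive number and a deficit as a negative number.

-578

Current account = goods balance + services balance + net primary income + net secondary income
Sum of the known components = -689
Net exports of services = CA - (known components) = -1267 - (-689) = -578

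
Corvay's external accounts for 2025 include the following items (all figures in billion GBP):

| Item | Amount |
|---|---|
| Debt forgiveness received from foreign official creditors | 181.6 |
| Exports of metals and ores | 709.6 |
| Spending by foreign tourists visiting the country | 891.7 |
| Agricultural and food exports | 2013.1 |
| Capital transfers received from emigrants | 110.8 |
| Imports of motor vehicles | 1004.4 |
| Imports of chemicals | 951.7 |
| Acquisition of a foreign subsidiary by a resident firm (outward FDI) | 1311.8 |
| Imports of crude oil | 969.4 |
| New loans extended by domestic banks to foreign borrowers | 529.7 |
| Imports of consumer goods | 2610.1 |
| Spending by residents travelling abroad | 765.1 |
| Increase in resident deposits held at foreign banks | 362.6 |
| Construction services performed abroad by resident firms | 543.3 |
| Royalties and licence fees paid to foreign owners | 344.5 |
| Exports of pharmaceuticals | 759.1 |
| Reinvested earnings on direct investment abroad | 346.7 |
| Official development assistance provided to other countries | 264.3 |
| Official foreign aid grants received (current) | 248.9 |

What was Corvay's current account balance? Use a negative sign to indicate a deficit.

Goods: -2610.1 + 759.1 - 951.7 - 1004.4 + 2013.1 + 709.6 - 969.4 = -2053.8
Services: -344.5 + 543.3 + 891.7 - 765.1 = 325.4
Primary income: 346.7
Secondary income: -264.3 + 248.9 = -15.4
Current account = (-2053.8) + 325.4 + 346.7 + (-15.4) = -1397.1
(Excluded from the current account — capital account: debt forgiveness received from foreign official creditors 181.6, capital transfers received from emigrants 110.8; financial account: acquisition of a foreign subsidiary by a resident firm (outward FDI) 1311.8, new loans extended by domestic banks to foreign borrowers 529.7, increase in resident deposits held at foreign banks 362.6.)

-1397.1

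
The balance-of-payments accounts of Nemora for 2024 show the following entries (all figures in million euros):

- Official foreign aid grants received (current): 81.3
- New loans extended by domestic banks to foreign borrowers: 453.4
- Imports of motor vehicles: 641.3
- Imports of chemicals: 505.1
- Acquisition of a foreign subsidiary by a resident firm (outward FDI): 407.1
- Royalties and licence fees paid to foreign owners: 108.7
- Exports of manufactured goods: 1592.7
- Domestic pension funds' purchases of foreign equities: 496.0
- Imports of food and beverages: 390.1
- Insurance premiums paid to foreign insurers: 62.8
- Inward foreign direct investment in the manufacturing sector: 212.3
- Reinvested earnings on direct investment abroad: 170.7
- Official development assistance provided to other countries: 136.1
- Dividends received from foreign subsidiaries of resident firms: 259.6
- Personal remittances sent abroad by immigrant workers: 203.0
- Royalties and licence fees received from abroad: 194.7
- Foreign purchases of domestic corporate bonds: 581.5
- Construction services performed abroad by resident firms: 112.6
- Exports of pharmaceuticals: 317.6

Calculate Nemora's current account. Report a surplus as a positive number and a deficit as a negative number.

Goods: -641.3 + 317.6 - 505.1 + 1592.7 - 390.1 = 373.8
Services: -108.7 + 194.7 + 112.6 - 62.8 = 135.8
Primary income: 170.7 + 259.6 = 430.3
Secondary income: 81.3 - 136.1 - 203.0 = -257.8
Current account = 373.8 + 135.8 + 430.3 + (-257.8) = 682.1
(Excluded from the current account — financial account: new loans extended by domestic banks to foreign borrowers 453.4, acquisition of a foreign subsidiary by a resident firm (outward FDI) 407.1, domestic pension funds' purchases of foreign equities 496.0, inward foreign direct investment in the manufacturing sector 212.3, foreign purchases of domestic corporate bonds 581.5.)

682.1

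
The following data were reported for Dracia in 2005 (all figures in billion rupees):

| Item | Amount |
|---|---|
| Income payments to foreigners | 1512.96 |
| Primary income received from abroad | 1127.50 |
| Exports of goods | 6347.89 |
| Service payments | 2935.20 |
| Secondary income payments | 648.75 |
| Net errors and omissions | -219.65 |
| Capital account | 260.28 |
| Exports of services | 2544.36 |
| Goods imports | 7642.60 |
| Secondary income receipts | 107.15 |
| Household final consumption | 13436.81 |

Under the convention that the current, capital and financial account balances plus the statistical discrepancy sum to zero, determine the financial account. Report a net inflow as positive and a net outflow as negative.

Goods balance = 6347.89 - 7642.60 = -1294.71
Services balance = 2544.36 - 2935.20 = -390.84
Trade balance (goods + services) = -1294.71 + (-390.84) = -1685.55
Net primary income = 1127.50 - 1512.96 = -385.46
Net secondary income = 107.15 - 648.75 = -541.60
Current account = -1685.55 + (-385.46) + (-541.60) = -2612.61
Financial account = -(-2612.61 + 260.28 + (-219.65)) = 2571.98

2571.98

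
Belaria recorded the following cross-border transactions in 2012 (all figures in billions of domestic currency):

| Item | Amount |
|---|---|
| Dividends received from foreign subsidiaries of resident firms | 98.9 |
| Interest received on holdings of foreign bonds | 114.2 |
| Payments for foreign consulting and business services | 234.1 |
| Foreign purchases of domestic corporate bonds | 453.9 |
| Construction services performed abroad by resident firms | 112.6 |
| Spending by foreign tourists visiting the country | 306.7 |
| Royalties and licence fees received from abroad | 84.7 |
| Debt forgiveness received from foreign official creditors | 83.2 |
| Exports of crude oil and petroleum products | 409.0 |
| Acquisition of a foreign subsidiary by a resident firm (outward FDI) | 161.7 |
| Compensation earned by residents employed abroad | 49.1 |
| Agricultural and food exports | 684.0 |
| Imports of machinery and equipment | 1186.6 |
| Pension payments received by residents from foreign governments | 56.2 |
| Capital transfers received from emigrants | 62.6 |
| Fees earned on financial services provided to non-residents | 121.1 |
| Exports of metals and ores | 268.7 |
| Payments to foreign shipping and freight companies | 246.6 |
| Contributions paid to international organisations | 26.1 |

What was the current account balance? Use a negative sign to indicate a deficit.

Goods: 684.0 + 268.7 - 1186.6 + 409.0 = 175.1
Services: 121.1 - 234.1 - 246.6 + 306.7 + 84.7 + 112.6 = 144.4
Primary income: 98.9 + 49.1 + 114.2 = 262.2
Secondary income: -26.1 + 56.2 = 30.1
Current account = 175.1 + 144.4 + 262.2 + 30.1 = 611.8
(Excluded from the current account — financial account: foreign purchases of domestic corporate bonds 453.9, acquisition of a foreign subsidiary by a resident firm (outward FDI) 161.7; capital account: debt forgiveness received from foreign official creditors 83.2, capital transfers received from emigrants 62.6.)

611.8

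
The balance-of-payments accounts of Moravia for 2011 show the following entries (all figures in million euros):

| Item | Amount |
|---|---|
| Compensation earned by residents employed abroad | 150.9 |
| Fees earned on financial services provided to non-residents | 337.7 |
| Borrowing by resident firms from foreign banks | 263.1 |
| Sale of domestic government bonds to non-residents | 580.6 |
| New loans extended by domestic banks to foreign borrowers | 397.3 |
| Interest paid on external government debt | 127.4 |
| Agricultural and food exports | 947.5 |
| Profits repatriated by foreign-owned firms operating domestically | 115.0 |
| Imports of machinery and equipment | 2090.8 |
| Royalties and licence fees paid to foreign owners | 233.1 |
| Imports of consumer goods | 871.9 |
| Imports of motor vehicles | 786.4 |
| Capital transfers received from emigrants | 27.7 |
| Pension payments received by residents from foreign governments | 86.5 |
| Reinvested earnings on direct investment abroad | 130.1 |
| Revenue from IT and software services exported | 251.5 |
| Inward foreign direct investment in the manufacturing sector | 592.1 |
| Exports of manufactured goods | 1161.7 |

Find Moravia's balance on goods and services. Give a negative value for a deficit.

Goods: -786.4 - 2090.8 + 947.5 + 1161.7 - 871.9 = -1639.9
Services: 337.7 - 233.1 + 251.5 = 356.1
Trade balance = -1639.9 + 356.1 = -1283.8
(Excluded from the trade balance — primary income: compensation earned by residents employed abroad 150.9, interest paid on external government debt 127.4, profits repatriated by foreign-owned firms operating domestically 115.0, reinvested earnings on direct investment abroad 130.1; financial account: borrowing by resident firms from foreign banks 263.1, sale of domestic government bonds to non-residents 580.6, new loans extended by domestic banks to foreign borrowers 397.3, inward foreign direct investment in the manufacturing sector 592.1; capital account: capital transfers received from emigrants 27.7; secondary income: pension payments received by residents from foreign governments 86.5.)

-1283.8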